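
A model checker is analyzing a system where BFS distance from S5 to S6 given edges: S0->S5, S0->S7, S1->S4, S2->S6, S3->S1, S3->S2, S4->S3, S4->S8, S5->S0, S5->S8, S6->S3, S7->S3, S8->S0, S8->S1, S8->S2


BFS layer-by-layer from S5:
  dist 0: {S5}
  dist 1: {S0, S8}
  dist 2: {S1, S2, S7}
  dist 3: {S3, S4, S6}
  -> S6 reached at distance 3
Shortest path length = 3

3


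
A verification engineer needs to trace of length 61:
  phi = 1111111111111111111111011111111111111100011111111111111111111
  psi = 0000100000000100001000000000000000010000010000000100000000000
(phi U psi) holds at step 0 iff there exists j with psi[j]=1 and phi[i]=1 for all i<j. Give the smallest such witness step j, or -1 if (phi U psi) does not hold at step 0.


(phi U psi) at 0: need smallest j with psi[j]=1 and phi[i]=1 for all i in [0,j).
Scan from step 0:
  step 0: phi=1, psi=0 -> continue
  step 1: phi=1, psi=0 -> continue
  step 2: phi=1, psi=0 -> continue
  step 3: phi=1, psi=0 -> continue
  step 4: psi=1 and phi held for [0,4) -> witness found
Witness step = 4

4


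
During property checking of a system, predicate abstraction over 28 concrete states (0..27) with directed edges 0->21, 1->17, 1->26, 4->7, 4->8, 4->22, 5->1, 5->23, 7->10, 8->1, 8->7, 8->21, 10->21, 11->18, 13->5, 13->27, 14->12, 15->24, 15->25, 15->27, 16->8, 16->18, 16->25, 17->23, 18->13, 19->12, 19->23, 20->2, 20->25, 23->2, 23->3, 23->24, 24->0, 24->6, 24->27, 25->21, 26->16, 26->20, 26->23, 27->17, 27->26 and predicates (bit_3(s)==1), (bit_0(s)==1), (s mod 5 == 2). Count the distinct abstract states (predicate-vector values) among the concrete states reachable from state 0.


BFS from 0:
Concrete reachable: {0, 21}
Abstract via predicates (bit_3(s)==1), (bit_0(s)==1), (s mod 5 == 2):
  (0,0,0) <- {0}
  (0,1,0) <- {21}
Distinct abstract states = 2

2


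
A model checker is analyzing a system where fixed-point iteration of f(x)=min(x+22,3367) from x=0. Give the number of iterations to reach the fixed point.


Step 1: x=0, cap=3367, increment=22
Step 2: x grows by 22 each step until capped at 3367; fixed point is x=3367
Step 3: iterations = ceil(3367/22) = 154

154


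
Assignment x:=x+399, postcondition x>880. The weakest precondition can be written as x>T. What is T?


Formula: wp(x:=E, P) = P[E/x] (substitute E for x in postcondition)
Step 1: Postcondition: x>880
Step 2: Substitute x+399 for x: x+399>880
Step 3: Solve for x: x > 880-399 = 481

481


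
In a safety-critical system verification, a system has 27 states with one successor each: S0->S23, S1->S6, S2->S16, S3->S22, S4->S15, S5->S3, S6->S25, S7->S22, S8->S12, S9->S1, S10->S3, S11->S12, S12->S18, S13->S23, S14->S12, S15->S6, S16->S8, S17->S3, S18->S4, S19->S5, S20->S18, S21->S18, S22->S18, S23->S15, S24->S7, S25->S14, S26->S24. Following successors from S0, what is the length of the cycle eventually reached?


Trace from S0 until a state repeats:
  S0 -> S23 -> S15 -> S6 -> S25 -> S14 -> S12 -> S18 -> S4 -> S15
S15 first seen at step 2, revisited at step 9.
Cycle length = 9 - 2 = 7

7


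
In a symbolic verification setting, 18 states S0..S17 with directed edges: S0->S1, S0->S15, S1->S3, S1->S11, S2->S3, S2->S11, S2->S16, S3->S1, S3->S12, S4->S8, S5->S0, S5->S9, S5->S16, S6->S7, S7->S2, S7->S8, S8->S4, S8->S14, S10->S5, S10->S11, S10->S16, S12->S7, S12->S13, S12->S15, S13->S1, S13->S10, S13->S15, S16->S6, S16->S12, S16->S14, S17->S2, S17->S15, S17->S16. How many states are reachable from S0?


BFS from S0:
  layer 0: {S0}
  layer 1: {S1, S15}
  layer 2: {S3, S11}
  layer 3: {S12}
  layer 4: {S7, S13}
  layer 5: {S2, S8, S10}
  layer 6: {S4, S5, S14, S16}
  layer 7: {S6, S9}
Reachable set: {S0, S1, S2, S3, S4, S5, S6, S7, S8, S9, S10, S11, S12, S13, S14, S15, S16}
Count = 17

17


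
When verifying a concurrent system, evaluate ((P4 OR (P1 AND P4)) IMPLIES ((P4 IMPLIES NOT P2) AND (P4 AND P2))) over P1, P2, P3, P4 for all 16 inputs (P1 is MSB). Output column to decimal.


Formula: ((P4 OR (P1 AND P4)) IMPLIES ((P4 IMPLIES NOT P2) AND (P4 AND P2))) over P1, P2, P3, P4 (16 rows)
Evaluate each row (bits = P1,P2,P3,P4, MSB first):
  row 0 [0000]: ((0 OR (0 AND 0)) IMPLIES ((0 IMPLIES NOT 0) AND (0 AND 0))) -> 1
  row 1 [0001]: ((1 OR (0 AND 1)) IMPLIES ((1 IMPLIES NOT 0) AND (1 AND 0))) -> 0
  row 2 [0010]: ((0 OR (0 AND 0)) IMPLIES ((0 IMPLIES NOT 0) AND (0 AND 0))) -> 1
  row 3 [0011]: ((1 OR (0 AND 1)) IMPLIES ((1 IMPLIES NOT 0) AND (1 AND 0))) -> 0
  row 4 [0100]: ((0 OR (0 AND 0)) IMPLIES ((0 IMPLIES NOT 1) AND (0 AND 1))) -> 1
  row 5 [0101]: ((1 OR (0 AND 1)) IMPLIES ((1 IMPLIES NOT 1) AND (1 AND 1))) -> 0
  row 6 [0110]: ((0 OR (0 AND 0)) IMPLIES ((0 IMPLIES NOT 1) AND (0 AND 1))) -> 1
  row 7 [0111]: ((1 OR (0 AND 1)) IMPLIES ((1 IMPLIES NOT 1) AND (1 AND 1))) -> 0
  row 8 [1000]: ((0 OR (1 AND 0)) IMPLIES ((0 IMPLIES NOT 0) AND (0 AND 0))) -> 1
  row 9 [1001]: ((1 OR (1 AND 1)) IMPLIES ((1 IMPLIES NOT 0) AND (1 AND 0))) -> 0
  row 10 [1010]: ((0 OR (1 AND 0)) IMPLIES ((0 IMPLIES NOT 0) AND (0 AND 0))) -> 1
  row 11 [1011]: ((1 OR (1 AND 1)) IMPLIES ((1 IMPLIES NOT 0) AND (1 AND 0))) -> 0
  row 12 [1100]: ((0 OR (1 AND 0)) IMPLIES ((0 IMPLIES NOT 1) AND (0 AND 1))) -> 1
  row 13 [1101]: ((1 OR (1 AND 1)) IMPLIES ((1 IMPLIES NOT 1) AND (1 AND 1))) -> 0
  row 14 [1110]: ((0 OR (1 AND 0)) IMPLIES ((0 IMPLIES NOT 1) AND (0 AND 1))) -> 1
  row 15 [1111]: ((1 OR (1 AND 1)) IMPLIES ((1 IMPLIES NOT 1) AND (1 AND 1))) -> 0
Full result column, 4 rows per line (P1,P2 fixed per line; P3,P4 runs 00..11 left to right):
  rows 0-3 [P1,P2=00]: 1010  = hex A
  rows 4-7 [P1,P2=01]: 1010  = hex A
  rows 8-11 [P1,P2=10]: 1010  = hex A
  rows 12-15 [P1,P2=11]: 1010  = hex A
Output column (row 0 .. row 15) = 1010101010101010
Output column grouped in 4s = 1010 1010 1010 1010 = 0xAAAA
Convert to decimal digit by digit (value = value*16 + digit):
  A -> 10
  10*16 + 10 (A) = 170
  170*16 + 10 (A) = 2730
  2730*16 + 10 (A) = 43690
Decimal = 43690

43690


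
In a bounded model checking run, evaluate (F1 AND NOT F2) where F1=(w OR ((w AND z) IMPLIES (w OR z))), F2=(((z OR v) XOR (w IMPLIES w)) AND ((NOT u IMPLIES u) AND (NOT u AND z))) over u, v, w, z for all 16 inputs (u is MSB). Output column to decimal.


F1 = (w OR ((w AND z) IMPLIES (w OR z)))
F2 = (((z OR v) XOR (w IMPLIES w)) AND ((NOT u IMPLIES u) AND (NOT u AND z)))
Counterexample to F1=>F2 is where F1=1 and F2=0.
Evaluate each row (bits = u,v,w,z, MSB first):
  row 0 [0000]: F1=1 F2=0 -> F1&~F2 -> 1
  row 1 [0001]: F1=1 F2=0 -> F1&~F2 -> 1
  row 2 [0010]: F1=1 F2=0 -> F1&~F2 -> 1
  row 3 [0011]: F1=1 F2=0 -> F1&~F2 -> 1
  row 4 [0100]: F1=1 F2=0 -> F1&~F2 -> 1
  row 5 [0101]: F1=1 F2=0 -> F1&~F2 -> 1
  row 6 [0110]: F1=1 F2=0 -> F1&~F2 -> 1
  row 7 [0111]: F1=1 F2=0 -> F1&~F2 -> 1
  row 8 [1000]: F1=1 F2=0 -> F1&~F2 -> 1
  row 9 [1001]: F1=1 F2=0 -> F1&~F2 -> 1
  row 10 [1010]: F1=1 F2=0 -> F1&~F2 -> 1
  row 11 [1011]: F1=1 F2=0 -> F1&~F2 -> 1
  row 12 [1100]: F1=1 F2=0 -> F1&~F2 -> 1
  row 13 [1101]: F1=1 F2=0 -> F1&~F2 -> 1
  row 14 [1110]: F1=1 F2=0 -> F1&~F2 -> 1
  row 15 [1111]: F1=1 F2=0 -> F1&~F2 -> 1
Full result column, 4 rows per line (u,v fixed per line; w,z runs 00..11 left to right):
  rows 0-3 [u,v=00]: 1111  = hex F
  rows 4-7 [u,v=01]: 1111  = hex F
  rows 8-11 [u,v=10]: 1111  = hex F
  rows 12-15 [u,v=11]: 1111  = hex F
Counterexample vector (row 0 .. row 15) = 1111111111111111
Output column grouped in 4s = 1111 1111 1111 1111 = 0xFFFF
Convert to decimal digit by digit (value = value*16 + digit):
  F -> 15
  15*16 + 15 (F) = 255
  255*16 + 15 (F) = 4095
  4095*16 + 15 (F) = 65535
Decimal = 65535

65535


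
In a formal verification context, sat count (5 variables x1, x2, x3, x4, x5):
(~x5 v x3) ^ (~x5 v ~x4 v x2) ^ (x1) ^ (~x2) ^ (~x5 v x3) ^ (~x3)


CNF with 6 clauses over 5 vars (32 assignments).
An assignment satisfies CNF iff every clause has >=1 true literal.
Check each row (bits = x1,x2,x3,x4,x5; clause T/F shown):
  row 0 [00000]: clauses=TTFTTT -> 0
  row 1 [00001]: clauses=FTFTFT -> 0
  row 2 [00010]: clauses=TTFTTT -> 0
  row 3 [00011]: clauses=FFFTFT -> 0
  row 4 [00100]: clauses=TTFTTF -> 0
  row 5 [00101]: clauses=TTFTTF -> 0
  row 6 [00110]: clauses=TTFTTF -> 0
  row 7 [00111]: clauses=TFFTTF -> 0
  row 8 [01000]: clauses=TTFFTT -> 0
  row 9 [01001]: clauses=FTFFFT -> 0
  row 10 [01010]: clauses=TTFFTT -> 0
  row 11 [01011]: clauses=FTFFFT -> 0
  row 12 [01100]: clauses=TTFFTF -> 0
  row 13 [01101]: clauses=TTFFTF -> 0
  row 14 [01110]: clauses=TTFFTF -> 0
  row 15 [01111]: clauses=TTFFTF -> 0
  row 16 [10000]: clauses=TTTTTT -> 1
  row 17 [10001]: clauses=FTTTFT -> 0
  row 18 [10010]: clauses=TTTTTT -> 1
  row 19 [10011]: clauses=FFTTFT -> 0
  row 20 [10100]: clauses=TTTTTF -> 0
  row 21 [10101]: clauses=TTTTTF -> 0
  row 22 [10110]: clauses=TTTTTF -> 0
  row 23 [10111]: clauses=TFTTTF -> 0
  row 24 [11000]: clauses=TTTFTT -> 0
  row 25 [11001]: clauses=FTTFFT -> 0
  row 26 [11010]: clauses=TTTFTT -> 0
  row 27 [11011]: clauses=FTTFFT -> 0
  row 28 [11100]: clauses=TTTFTF -> 0
  row 29 [11101]: clauses=TTTFTF -> 0
  row 30 [11110]: clauses=TTTFTF -> 0
  row 31 [11111]: clauses=TTTFTF -> 0
Full result column, 8 rows per line (x1,x2 fixed per line; x3,x4,x5 runs 000..111 left to right):
  rows 0-7 [x1,x2=00]: 00000000  (ones: 0)
  rows 8-15 [x1,x2=01]: 00000000  (ones: 0)
  rows 16-23 [x1,x2=10]: 10100000  (ones: 2)
  rows 24-31 [x1,x2=11]: 00000000  (ones: 0)
Satisfying assignments = 0+0+2+0 = 2

2


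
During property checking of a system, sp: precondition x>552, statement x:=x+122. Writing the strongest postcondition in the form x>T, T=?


Formula: sp(P, x:=E) = exists old_x. (x = E[old_x/x]) AND P[old_x/x] (old_x is the value of x before the assignment; eliminate old_x by solving x = E[old_x/x] for old_x)
Step 1: Precondition P: x>552, i.e. old_x > 552
Step 2: Assignment gives x = old_x + 122, so old_x = x - 122
Step 3: Substitute into P: x - 122 > 552
Step 4: Simplify: x > 552+122 = 674

674


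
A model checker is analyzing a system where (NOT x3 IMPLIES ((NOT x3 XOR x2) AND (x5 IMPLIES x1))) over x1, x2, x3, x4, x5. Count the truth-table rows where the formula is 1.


Formula: (NOT x3 IMPLIES ((NOT x3 XOR x2) AND (x5 IMPLIES x1))) over 5 vars (32 rows)
Evaluate each row (x1, x2, x3, x4, x5 as bits, MSB first):
  row 0 [00000]: (NOT 0 IMPLIES ((NOT 0 XOR 0) AND (0 IMPLIES 0))) -> 1
  row 1 [00001]: (NOT 0 IMPLIES ((NOT 0 XOR 0) AND (1 IMPLIES 0))) -> 0
  row 2 [00010]: (NOT 0 IMPLIES ((NOT 0 XOR 0) AND (0 IMPLIES 0))) -> 1
  row 3 [00011]: (NOT 0 IMPLIES ((NOT 0 XOR 0) AND (1 IMPLIES 0))) -> 0
  row 4 [00100]: (NOT 1 IMPLIES ((NOT 1 XOR 0) AND (0 IMPLIES 0))) -> 1
  row 5 [00101]: (NOT 1 IMPLIES ((NOT 1 XOR 0) AND (1 IMPLIES 0))) -> 1
  row 6 [00110]: (NOT 1 IMPLIES ((NOT 1 XOR 0) AND (0 IMPLIES 0))) -> 1
  row 7 [00111]: (NOT 1 IMPLIES ((NOT 1 XOR 0) AND (1 IMPLIES 0))) -> 1
  row 8 [01000]: (NOT 0 IMPLIES ((NOT 0 XOR 1) AND (0 IMPLIES 0))) -> 0
  row 9 [01001]: (NOT 0 IMPLIES ((NOT 0 XOR 1) AND (1 IMPLIES 0))) -> 0
  row 10 [01010]: (NOT 0 IMPLIES ((NOT 0 XOR 1) AND (0 IMPLIES 0))) -> 0
  row 11 [01011]: (NOT 0 IMPLIES ((NOT 0 XOR 1) AND (1 IMPLIES 0))) -> 0
  row 12 [01100]: (NOT 1 IMPLIES ((NOT 1 XOR 1) AND (0 IMPLIES 0))) -> 1
  row 13 [01101]: (NOT 1 IMPLIES ((NOT 1 XOR 1) AND (1 IMPLIES 0))) -> 1
  row 14 [01110]: (NOT 1 IMPLIES ((NOT 1 XOR 1) AND (0 IMPLIES 0))) -> 1
  row 15 [01111]: (NOT 1 IMPLIES ((NOT 1 XOR 1) AND (1 IMPLIES 0))) -> 1
  row 16 [10000]: (NOT 0 IMPLIES ((NOT 0 XOR 0) AND (0 IMPLIES 1))) -> 1
  row 17 [10001]: (NOT 0 IMPLIES ((NOT 0 XOR 0) AND (1 IMPLIES 1))) -> 1
  row 18 [10010]: (NOT 0 IMPLIES ((NOT 0 XOR 0) AND (0 IMPLIES 1))) -> 1
  row 19 [10011]: (NOT 0 IMPLIES ((NOT 0 XOR 0) AND (1 IMPLIES 1))) -> 1
  row 20 [10100]: (NOT 1 IMPLIES ((NOT 1 XOR 0) AND (0 IMPLIES 1))) -> 1
  row 21 [10101]: (NOT 1 IMPLIES ((NOT 1 XOR 0) AND (1 IMPLIES 1))) -> 1
  row 22 [10110]: (NOT 1 IMPLIES ((NOT 1 XOR 0) AND (0 IMPLIES 1))) -> 1
  row 23 [10111]: (NOT 1 IMPLIES ((NOT 1 XOR 0) AND (1 IMPLIES 1))) -> 1
  row 24 [11000]: (NOT 0 IMPLIES ((NOT 0 XOR 1) AND (0 IMPLIES 1))) -> 0
  row 25 [11001]: (NOT 0 IMPLIES ((NOT 0 XOR 1) AND (1 IMPLIES 1))) -> 0
  row 26 [11010]: (NOT 0 IMPLIES ((NOT 0 XOR 1) AND (0 IMPLIES 1))) -> 0
  row 27 [11011]: (NOT 0 IMPLIES ((NOT 0 XOR 1) AND (1 IMPLIES 1))) -> 0
  row 28 [11100]: (NOT 1 IMPLIES ((NOT 1 XOR 1) AND (0 IMPLIES 1))) -> 1
  row 29 [11101]: (NOT 1 IMPLIES ((NOT 1 XOR 1) AND (1 IMPLIES 1))) -> 1
  row 30 [11110]: (NOT 1 IMPLIES ((NOT 1 XOR 1) AND (0 IMPLIES 1))) -> 1
  row 31 [11111]: (NOT 1 IMPLIES ((NOT 1 XOR 1) AND (1 IMPLIES 1))) -> 1
Full result column, 8 rows per line (x1,x2 fixed per line; x3,x4,x5 runs 000..111 left to right):
  rows 0-7 [x1,x2=00]: 10101111  (ones: 6)
  rows 8-15 [x1,x2=01]: 00001111  (ones: 4)
  rows 16-23 [x1,x2=10]: 11111111  (ones: 8)
  rows 24-31 [x1,x2=11]: 00001111  (ones: 4)
Count of 1-rows = 6+4+8+4 = 22

22


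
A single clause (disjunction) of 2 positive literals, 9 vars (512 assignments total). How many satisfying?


Step 1: Total=2^9=512
Step 2: Unsat when all 2 false: 2^7=128
Step 3: Sat=512-128=384

384


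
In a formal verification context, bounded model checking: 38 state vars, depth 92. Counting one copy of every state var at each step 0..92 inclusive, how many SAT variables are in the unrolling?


BMC unrolls to depth k, creating one copy of each state var for steps 0..k.
Step count = 92 + 1 = 93 (steps 0 through 92)
Vars per step = 38
Total = 38 * 93 = 3534

3534


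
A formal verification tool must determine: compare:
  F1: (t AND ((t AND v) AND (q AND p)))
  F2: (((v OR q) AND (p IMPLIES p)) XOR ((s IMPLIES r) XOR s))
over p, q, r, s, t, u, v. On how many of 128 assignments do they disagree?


F1 = (t AND ((t AND v) AND (q AND p)))
F2 = (((v OR q) AND (p IMPLIES p)) XOR ((s IMPLIES r) XOR s))
Evaluate both on each of 128 rows (bits = p,q,r,s,t,u,v):
  row 0 [0000000]: F1=0 F2=1 (differ) -> 1
  row 1 [0000001]: F1=0 F2=0 -> 0
  row 2 [0000010]: F1=0 F2=1 (differ) -> 1
  row 3 [0000011]: F1=0 F2=0 -> 0
  row 4 [0000100]: F1=0 F2=1 (differ) -> 1
  (every remaining row is evaluated the same way; all 128 results are listed next)
Full result column, 8 rows per line (p,q,r,s fixed per line; t,u,v runs 000..111 left to right):
  rows 0-7 [p,q,r,s=0000]: 10101010  (ones: 4)
  rows 8-15 [p,q,r,s=0001]: 10101010  (ones: 4)
  rows 16-23 [p,q,r,s=0010]: 10101010  (ones: 4)
  rows 24-31 [p,q,r,s=0011]: 01010101  (ones: 4)
  rows 32-39 [p,q,r,s=0100]: 00000000  (ones: 0)
  rows 40-47 [p,q,r,s=0101]: 00000000  (ones: 0)
  rows 48-55 [p,q,r,s=0110]: 00000000  (ones: 0)
  rows 56-63 [p,q,r,s=0111]: 11111111  (ones: 8)
  rows 64-71 [p,q,r,s=1000]: 10101010  (ones: 4)
  rows 72-79 [p,q,r,s=1001]: 10101010  (ones: 4)
  rows 80-87 [p,q,r,s=1010]: 10101010  (ones: 4)
  rows 88-95 [p,q,r,s=1011]: 01010101  (ones: 4)
  rows 96-103 [p,q,r,s=1100]: 00000101  (ones: 2)
  rows 104-111 [p,q,r,s=1101]: 00000101  (ones: 2)
  rows 112-119 [p,q,r,s=1110]: 00000101  (ones: 2)
  rows 120-127 [p,q,r,s=1111]: 11111010  (ones: 6)
Disagreements = 4+4+4+4+0+0+0+8+4+4+4+4+2+2+2+6 = 52

52


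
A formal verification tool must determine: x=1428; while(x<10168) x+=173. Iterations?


Step 1: x goes from 1428 toward 10168 by 173; the body runs while x<10168, so iterations = ceil((bound-start)/step)
Step 2: Distance=8740
Step 3: ceil(8740/173)=51

51


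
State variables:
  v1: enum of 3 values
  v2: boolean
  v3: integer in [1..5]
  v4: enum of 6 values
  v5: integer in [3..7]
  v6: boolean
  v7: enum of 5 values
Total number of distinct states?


State space = product of domain sizes of all variables.
Domain sizes:
  v1 (enum of 3 values): 3
  v2 (boolean): 2
  v3 (integer in [1..5]): 5
  v4 (enum of 6 values): 6
  v5 (integer in [3..7]): 5
  v6 (boolean): 2
  v7 (enum of 5 values): 5
Product = 3 * 2 * 5 * 6 * 5 * 2 * 5 = 9000

9000


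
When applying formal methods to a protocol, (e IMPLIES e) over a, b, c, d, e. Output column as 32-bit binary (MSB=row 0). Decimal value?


Formula: (e IMPLIES e) over a, b, c, d, e (32 rows)
Evaluate each row (bits = a,b,c,d,e, MSB first):
  row 0 [00000]: (0 IMPLIES 0) -> 1
  row 1 [00001]: (1 IMPLIES 1) -> 1
  row 2 [00010]: (0 IMPLIES 0) -> 1
  row 3 [00011]: (1 IMPLIES 1) -> 1
  row 4 [00100]: (0 IMPLIES 0) -> 1
  row 5 [00101]: (1 IMPLIES 1) -> 1
  row 6 [00110]: (0 IMPLIES 0) -> 1
  row 7 [00111]: (1 IMPLIES 1) -> 1
  row 8 [01000]: (0 IMPLIES 0) -> 1
  row 9 [01001]: (1 IMPLIES 1) -> 1
  row 10 [01010]: (0 IMPLIES 0) -> 1
  row 11 [01011]: (1 IMPLIES 1) -> 1
  row 12 [01100]: (0 IMPLIES 0) -> 1
  row 13 [01101]: (1 IMPLIES 1) -> 1
  row 14 [01110]: (0 IMPLIES 0) -> 1
  row 15 [01111]: (1 IMPLIES 1) -> 1
  row 16 [10000]: (0 IMPLIES 0) -> 1
  row 17 [10001]: (1 IMPLIES 1) -> 1
  row 18 [10010]: (0 IMPLIES 0) -> 1
  row 19 [10011]: (1 IMPLIES 1) -> 1
  row 20 [10100]: (0 IMPLIES 0) -> 1
  row 21 [10101]: (1 IMPLIES 1) -> 1
  row 22 [10110]: (0 IMPLIES 0) -> 1
  row 23 [10111]: (1 IMPLIES 1) -> 1
  row 24 [11000]: (0 IMPLIES 0) -> 1
  row 25 [11001]: (1 IMPLIES 1) -> 1
  row 26 [11010]: (0 IMPLIES 0) -> 1
  row 27 [11011]: (1 IMPLIES 1) -> 1
  row 28 [11100]: (0 IMPLIES 0) -> 1
  row 29 [11101]: (1 IMPLIES 1) -> 1
  row 30 [11110]: (0 IMPLIES 0) -> 1
  row 31 [11111]: (1 IMPLIES 1) -> 1
Full result column, 4 rows per line (a,b,c fixed per line; d,e runs 00..11 left to right):
  rows 0-3 [a,b,c=000]: 1111  = hex F
  rows 4-7 [a,b,c=001]: 1111  = hex F
  rows 8-11 [a,b,c=010]: 1111  = hex F
  rows 12-15 [a,b,c=011]: 1111  = hex F
  rows 16-19 [a,b,c=100]: 1111  = hex F
  rows 20-23 [a,b,c=101]: 1111  = hex F
  rows 24-27 [a,b,c=110]: 1111  = hex F
  rows 28-31 [a,b,c=111]: 1111  = hex F
Output column (row 0 .. row 31) = 11111111111111111111111111111111
Output column grouped in 4s = 1111 1111 1111 1111 1111 1111 1111 1111 = 0xFFFFFFFF
Convert to decimal digit by digit (value = value*16 + digit):
  F -> 15
  15*16 + 15 (F) = 255
  255*16 + 15 (F) = 4095
  4095*16 + 15 (F) = 65535
  65535*16 + 15 (F) = 1048575
  1048575*16 + 15 (F) = 16777215
  16777215*16 + 15 (F) = 268435455
  268435455*16 + 15 (F) = 4294967295
Decimal = 4294967295

4294967295


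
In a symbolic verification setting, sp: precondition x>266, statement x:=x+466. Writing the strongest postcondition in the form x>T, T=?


Formula: sp(P, x:=E) = exists old_x. (x = E[old_x/x]) AND P[old_x/x] (old_x is the value of x before the assignment; eliminate old_x by solving x = E[old_x/x] for old_x)
Step 1: Precondition P: x>266, i.e. old_x > 266
Step 2: Assignment gives x = old_x + 466, so old_x = x - 466
Step 3: Substitute into P: x - 466 > 266
Step 4: Simplify: x > 266+466 = 732

732


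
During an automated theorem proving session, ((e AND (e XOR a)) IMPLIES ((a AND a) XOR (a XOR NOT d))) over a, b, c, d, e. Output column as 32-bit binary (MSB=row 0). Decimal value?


Formula: ((e AND (e XOR a)) IMPLIES ((a AND a) XOR (a XOR NOT d))) over a, b, c, d, e (32 rows)
Evaluate each row (bits = a,b,c,d,e, MSB first):
  row 0 [00000]: ((0 AND (0 XOR 0)) IMPLIES ((0 AND 0) XOR (0 XOR NOT 0))) -> 1
  row 1 [00001]: ((1 AND (1 XOR 0)) IMPLIES ((0 AND 0) XOR (0 XOR NOT 0))) -> 1
  row 2 [00010]: ((0 AND (0 XOR 0)) IMPLIES ((0 AND 0) XOR (0 XOR NOT 1))) -> 1
  row 3 [00011]: ((1 AND (1 XOR 0)) IMPLIES ((0 AND 0) XOR (0 XOR NOT 1))) -> 0
  row 4 [00100]: ((0 AND (0 XOR 0)) IMPLIES ((0 AND 0) XOR (0 XOR NOT 0))) -> 1
  row 5 [00101]: ((1 AND (1 XOR 0)) IMPLIES ((0 AND 0) XOR (0 XOR NOT 0))) -> 1
  row 6 [00110]: ((0 AND (0 XOR 0)) IMPLIES ((0 AND 0) XOR (0 XOR NOT 1))) -> 1
  row 7 [00111]: ((1 AND (1 XOR 0)) IMPLIES ((0 AND 0) XOR (0 XOR NOT 1))) -> 0
  row 8 [01000]: ((0 AND (0 XOR 0)) IMPLIES ((0 AND 0) XOR (0 XOR NOT 0))) -> 1
  row 9 [01001]: ((1 AND (1 XOR 0)) IMPLIES ((0 AND 0) XOR (0 XOR NOT 0))) -> 1
  row 10 [01010]: ((0 AND (0 XOR 0)) IMPLIES ((0 AND 0) XOR (0 XOR NOT 1))) -> 1
  row 11 [01011]: ((1 AND (1 XOR 0)) IMPLIES ((0 AND 0) XOR (0 XOR NOT 1))) -> 0
  row 12 [01100]: ((0 AND (0 XOR 0)) IMPLIES ((0 AND 0) XOR (0 XOR NOT 0))) -> 1
  row 13 [01101]: ((1 AND (1 XOR 0)) IMPLIES ((0 AND 0) XOR (0 XOR NOT 0))) -> 1
  row 14 [01110]: ((0 AND (0 XOR 0)) IMPLIES ((0 AND 0) XOR (0 XOR NOT 1))) -> 1
  row 15 [01111]: ((1 AND (1 XOR 0)) IMPLIES ((0 AND 0) XOR (0 XOR NOT 1))) -> 0
  row 16 [10000]: ((0 AND (0 XOR 1)) IMPLIES ((1 AND 1) XOR (1 XOR NOT 0))) -> 1
  row 17 [10001]: ((1 AND (1 XOR 1)) IMPLIES ((1 AND 1) XOR (1 XOR NOT 0))) -> 1
  row 18 [10010]: ((0 AND (0 XOR 1)) IMPLIES ((1 AND 1) XOR (1 XOR NOT 1))) -> 1
  row 19 [10011]: ((1 AND (1 XOR 1)) IMPLIES ((1 AND 1) XOR (1 XOR NOT 1))) -> 1
  row 20 [10100]: ((0 AND (0 XOR 1)) IMPLIES ((1 AND 1) XOR (1 XOR NOT 0))) -> 1
  row 21 [10101]: ((1 AND (1 XOR 1)) IMPLIES ((1 AND 1) XOR (1 XOR NOT 0))) -> 1
  row 22 [10110]: ((0 AND (0 XOR 1)) IMPLIES ((1 AND 1) XOR (1 XOR NOT 1))) -> 1
  row 23 [10111]: ((1 AND (1 XOR 1)) IMPLIES ((1 AND 1) XOR (1 XOR NOT 1))) -> 1
  row 24 [11000]: ((0 AND (0 XOR 1)) IMPLIES ((1 AND 1) XOR (1 XOR NOT 0))) -> 1
  row 25 [11001]: ((1 AND (1 XOR 1)) IMPLIES ((1 AND 1) XOR (1 XOR NOT 0))) -> 1
  row 26 [11010]: ((0 AND (0 XOR 1)) IMPLIES ((1 AND 1) XOR (1 XOR NOT 1))) -> 1
  row 27 [11011]: ((1 AND (1 XOR 1)) IMPLIES ((1 AND 1) XOR (1 XOR NOT 1))) -> 1
  row 28 [11100]: ((0 AND (0 XOR 1)) IMPLIES ((1 AND 1) XOR (1 XOR NOT 0))) -> 1
  row 29 [11101]: ((1 AND (1 XOR 1)) IMPLIES ((1 AND 1) XOR (1 XOR NOT 0))) -> 1
  row 30 [11110]: ((0 AND (0 XOR 1)) IMPLIES ((1 AND 1) XOR (1 XOR NOT 1))) -> 1
  row 31 [11111]: ((1 AND (1 XOR 1)) IMPLIES ((1 AND 1) XOR (1 XOR NOT 1))) -> 1
Full result column, 4 rows per line (a,b,c fixed per line; d,e runs 00..11 left to right):
  rows 0-3 [a,b,c=000]: 1110  = hex E
  rows 4-7 [a,b,c=001]: 1110  = hex E
  rows 8-11 [a,b,c=010]: 1110  = hex E
  rows 12-15 [a,b,c=011]: 1110  = hex E
  rows 16-19 [a,b,c=100]: 1111  = hex F
  rows 20-23 [a,b,c=101]: 1111  = hex F
  rows 24-27 [a,b,c=110]: 1111  = hex F
  rows 28-31 [a,b,c=111]: 1111  = hex F
Output column (row 0 .. row 31) = 11101110111011101111111111111111
Output column grouped in 4s = 1110 1110 1110 1110 1111 1111 1111 1111 = 0xEEEEFFFF
Convert to decimal digit by digit (value = value*16 + digit):
  E -> 14
  14*16 + 14 (E) = 238
  238*16 + 14 (E) = 3822
  3822*16 + 14 (E) = 61166
  61166*16 + 15 (F) = 978671
  978671*16 + 15 (F) = 15658751
  15658751*16 + 15 (F) = 250540031
  250540031*16 + 15 (F) = 4008640511
Decimal = 4008640511

4008640511


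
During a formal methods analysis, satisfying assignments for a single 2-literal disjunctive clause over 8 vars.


Step 1: Total=2^8=256
Step 2: Unsat when all 2 false: 2^6=64
Step 3: Sat=256-64=192

192


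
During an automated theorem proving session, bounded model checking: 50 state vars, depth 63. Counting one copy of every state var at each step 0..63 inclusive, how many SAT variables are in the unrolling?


BMC unrolls to depth k, creating one copy of each state var for steps 0..k.
Step count = 63 + 1 = 64 (steps 0 through 63)
Vars per step = 50
Total = 50 * 64 = 3200

3200


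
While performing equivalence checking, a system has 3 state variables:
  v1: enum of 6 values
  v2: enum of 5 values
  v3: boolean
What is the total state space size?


State space = product of domain sizes of all variables.
Domain sizes:
  v1 (enum of 6 values): 6
  v2 (enum of 5 values): 5
  v3 (boolean): 2
Product = 6 * 5 * 2 = 60

60


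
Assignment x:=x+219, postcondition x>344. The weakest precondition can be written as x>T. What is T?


Formula: wp(x:=E, P) = P[E/x] (substitute E for x in postcondition)
Step 1: Postcondition: x>344
Step 2: Substitute x+219 for x: x+219>344
Step 3: Solve for x: x > 344-219 = 125

125


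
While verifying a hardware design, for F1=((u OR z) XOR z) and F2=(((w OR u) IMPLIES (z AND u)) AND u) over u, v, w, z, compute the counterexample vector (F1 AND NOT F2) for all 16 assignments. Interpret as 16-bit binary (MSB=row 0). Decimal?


F1 = ((u OR z) XOR z)
F2 = (((w OR u) IMPLIES (z AND u)) AND u)
Counterexample to F1=>F2 is where F1=1 and F2=0.
Evaluate each row (bits = u,v,w,z, MSB first):
  row 0 [0000]: F1=0 F2=0 -> F1&~F2 -> 0
  row 1 [0001]: F1=0 F2=0 -> F1&~F2 -> 0
  row 2 [0010]: F1=0 F2=0 -> F1&~F2 -> 0
  row 3 [0011]: F1=0 F2=0 -> F1&~F2 -> 0
  row 4 [0100]: F1=0 F2=0 -> F1&~F2 -> 0
  row 5 [0101]: F1=0 F2=0 -> F1&~F2 -> 0
  row 6 [0110]: F1=0 F2=0 -> F1&~F2 -> 0
  row 7 [0111]: F1=0 F2=0 -> F1&~F2 -> 0
  row 8 [1000]: F1=1 F2=0 -> F1&~F2 -> 1
  row 9 [1001]: F1=0 F2=1 -> F1&~F2 -> 0
  row 10 [1010]: F1=1 F2=0 -> F1&~F2 -> 1
  row 11 [1011]: F1=0 F2=1 -> F1&~F2 -> 0
  row 12 [1100]: F1=1 F2=0 -> F1&~F2 -> 1
  row 13 [1101]: F1=0 F2=1 -> F1&~F2 -> 0
  row 14 [1110]: F1=1 F2=0 -> F1&~F2 -> 1
  row 15 [1111]: F1=0 F2=1 -> F1&~F2 -> 0
Full result column, 4 rows per line (u,v fixed per line; w,z runs 00..11 left to right):
  rows 0-3 [u,v=00]: 0000  = hex 0
  rows 4-7 [u,v=01]: 0000  = hex 0
  rows 8-11 [u,v=10]: 1010  = hex A
  rows 12-15 [u,v=11]: 1010  = hex A
Counterexample vector (row 0 .. row 15) = 0000000010101010
Output column grouped in 4s = 0000 0000 1010 1010 = 0x00AA
Convert to decimal digit by digit (value = value*16 + digit):
  0 -> 0
  0*16 + 0 = 0
  0*16 + 10 (A) = 10
  10*16 + 10 (A) = 170
Decimal = 170

170


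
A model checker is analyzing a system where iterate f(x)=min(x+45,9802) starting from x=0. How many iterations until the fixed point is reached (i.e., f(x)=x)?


Step 1: x=0, cap=9802, increment=45
Step 2: x grows by 45 each step until capped at 9802; fixed point is x=9802
Step 3: iterations = ceil(9802/45) = 218

218


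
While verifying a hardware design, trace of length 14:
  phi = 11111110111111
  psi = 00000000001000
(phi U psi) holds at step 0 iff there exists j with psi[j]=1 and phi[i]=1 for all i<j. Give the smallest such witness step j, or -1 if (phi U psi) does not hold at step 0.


(phi U psi) at 0: need smallest j with psi[j]=1 and phi[i]=1 for all i in [0,j).
Scan from step 0:
  step 0: phi=1, psi=0 -> continue
  step 1: phi=1, psi=0 -> continue
  step 2: phi=1, psi=0 -> continue
  step 3: phi=1, psi=0 -> continue
  step 7: phi=0 -> phi-prefix broken from here
  step 10: psi=1 but phi already failed -> not a witness
  end of trace: no witness -> -1
Witness step = -1

-1


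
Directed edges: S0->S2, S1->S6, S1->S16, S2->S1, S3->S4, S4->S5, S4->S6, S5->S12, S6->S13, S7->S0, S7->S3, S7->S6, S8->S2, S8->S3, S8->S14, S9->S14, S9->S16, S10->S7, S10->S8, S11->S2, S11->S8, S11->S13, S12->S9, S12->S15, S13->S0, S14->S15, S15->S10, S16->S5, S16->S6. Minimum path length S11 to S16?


BFS layer-by-layer from S11:
  dist 0: {S11}
  dist 1: {S2, S8, S13}
  dist 2: {S0, S1, S3, S14}
  dist 3: {S4, S6, S15, S16}
  -> S16 reached at distance 3
Shortest path length = 3

3


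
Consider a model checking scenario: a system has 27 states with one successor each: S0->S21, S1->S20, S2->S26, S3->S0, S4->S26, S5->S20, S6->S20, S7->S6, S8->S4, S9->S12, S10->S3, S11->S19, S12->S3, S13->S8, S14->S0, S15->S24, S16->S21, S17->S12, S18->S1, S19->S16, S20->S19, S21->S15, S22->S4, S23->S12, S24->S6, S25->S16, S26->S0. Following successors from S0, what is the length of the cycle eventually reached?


Trace from S0 until a state repeats:
  S0 -> S21 -> S15 -> S24 -> S6 -> S20 -> S19 -> S16 -> S21
S21 first seen at step 1, revisited at step 8.
Cycle length = 8 - 1 = 7

7


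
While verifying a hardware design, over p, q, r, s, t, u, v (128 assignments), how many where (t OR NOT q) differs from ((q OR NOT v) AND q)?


F1 = (t OR NOT q)
F2 = ((q OR NOT v) AND q)
Evaluate both on each of 128 rows (bits = p,q,r,s,t,u,v):
  row 0 [0000000]: F1=1 F2=0 (differ) -> 1
  row 1 [0000001]: F1=1 F2=0 (differ) -> 1
  row 2 [0000010]: F1=1 F2=0 (differ) -> 1
  row 3 [0000011]: F1=1 F2=0 (differ) -> 1
  row 4 [0000100]: F1=1 F2=0 (differ) -> 1
  (every remaining row is evaluated the same way; all 128 results are listed next)
Full result column, 8 rows per line (p,q,r,s fixed per line; t,u,v runs 000..111 left to right):
  rows 0-7 [p,q,r,s=0000]: 11111111  (ones: 8)
  rows 8-15 [p,q,r,s=0001]: 11111111  (ones: 8)
  rows 16-23 [p,q,r,s=0010]: 11111111  (ones: 8)
  rows 24-31 [p,q,r,s=0011]: 11111111  (ones: 8)
  rows 32-39 [p,q,r,s=0100]: 11110000  (ones: 4)
  rows 40-47 [p,q,r,s=0101]: 11110000  (ones: 4)
  rows 48-55 [p,q,r,s=0110]: 11110000  (ones: 4)
  rows 56-63 [p,q,r,s=0111]: 11110000  (ones: 4)
  rows 64-71 [p,q,r,s=1000]: 11111111  (ones: 8)
  rows 72-79 [p,q,r,s=1001]: 11111111  (ones: 8)
  rows 80-87 [p,q,r,s=1010]: 11111111  (ones: 8)
  rows 88-95 [p,q,r,s=1011]: 11111111  (ones: 8)
  rows 96-103 [p,q,r,s=1100]: 11110000  (ones: 4)
  rows 104-111 [p,q,r,s=1101]: 11110000  (ones: 4)
  rows 112-119 [p,q,r,s=1110]: 11110000  (ones: 4)
  rows 120-127 [p,q,r,s=1111]: 11110000  (ones: 4)
Disagreements = 8+8+8+8+4+4+4+4+8+8+8+8+4+4+4+4 = 96

96


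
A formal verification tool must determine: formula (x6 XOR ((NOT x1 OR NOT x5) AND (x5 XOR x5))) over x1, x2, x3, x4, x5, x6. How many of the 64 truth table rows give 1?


Formula: (x6 XOR ((NOT x1 OR NOT x5) AND (x5 XOR x5))) over 6 vars (64 rows)
Evaluate each row (x1, x2, x3, x4, x5, x6 as bits, MSB first):
  row 0 [000000]: (0 XOR ((NOT 0 OR NOT 0) AND (0 XOR 0))) -> 0
  row 1 [000001]: (1 XOR ((NOT 0 OR NOT 0) AND (0 XOR 0))) -> 1
  row 2 [000010]: (0 XOR ((NOT 0 OR NOT 1) AND (1 XOR 1))) -> 0
  row 3 [000011]: (1 XOR ((NOT 0 OR NOT 1) AND (1 XOR 1))) -> 1
  row 4 [000100]: (0 XOR ((NOT 0 OR NOT 0) AND (0 XOR 0))) -> 0
  (every remaining row is evaluated the same way; all 64 results are listed next)
Full result column, 8 rows per line (x1,x2,x3 fixed per line; x4,x5,x6 runs 000..111 left to right):
  rows 0-7 [x1,x2,x3=000]: 01010101  (ones: 4)
  rows 8-15 [x1,x2,x3=001]: 01010101  (ones: 4)
  rows 16-23 [x1,x2,x3=010]: 01010101  (ones: 4)
  rows 24-31 [x1,x2,x3=011]: 01010101  (ones: 4)
  rows 32-39 [x1,x2,x3=100]: 01010101  (ones: 4)
  rows 40-47 [x1,x2,x3=101]: 01010101  (ones: 4)
  rows 48-55 [x1,x2,x3=110]: 01010101  (ones: 4)
  rows 56-63 [x1,x2,x3=111]: 01010101  (ones: 4)
Count of 1-rows = 4+4+4+4+4+4+4+4 = 32

32


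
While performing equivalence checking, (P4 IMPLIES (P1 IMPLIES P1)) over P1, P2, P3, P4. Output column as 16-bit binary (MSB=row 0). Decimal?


Formula: (P4 IMPLIES (P1 IMPLIES P1)) over P1, P2, P3, P4 (16 rows)
Evaluate each row (bits = P1,P2,P3,P4, MSB first):
  row 0 [0000]: (0 IMPLIES (0 IMPLIES 0)) -> 1
  row 1 [0001]: (1 IMPLIES (0 IMPLIES 0)) -> 1
  row 2 [0010]: (0 IMPLIES (0 IMPLIES 0)) -> 1
  row 3 [0011]: (1 IMPLIES (0 IMPLIES 0)) -> 1
  row 4 [0100]: (0 IMPLIES (0 IMPLIES 0)) -> 1
  row 5 [0101]: (1 IMPLIES (0 IMPLIES 0)) -> 1
  row 6 [0110]: (0 IMPLIES (0 IMPLIES 0)) -> 1
  row 7 [0111]: (1 IMPLIES (0 IMPLIES 0)) -> 1
  row 8 [1000]: (0 IMPLIES (1 IMPLIES 1)) -> 1
  row 9 [1001]: (1 IMPLIES (1 IMPLIES 1)) -> 1
  row 10 [1010]: (0 IMPLIES (1 IMPLIES 1)) -> 1
  row 11 [1011]: (1 IMPLIES (1 IMPLIES 1)) -> 1
  row 12 [1100]: (0 IMPLIES (1 IMPLIES 1)) -> 1
  row 13 [1101]: (1 IMPLIES (1 IMPLIES 1)) -> 1
  row 14 [1110]: (0 IMPLIES (1 IMPLIES 1)) -> 1
  row 15 [1111]: (1 IMPLIES (1 IMPLIES 1)) -> 1
Full result column, 4 rows per line (P1,P2 fixed per line; P3,P4 runs 00..11 left to right):
  rows 0-3 [P1,P2=00]: 1111  = hex F
  rows 4-7 [P1,P2=01]: 1111  = hex F
  rows 8-11 [P1,P2=10]: 1111  = hex F
  rows 12-15 [P1,P2=11]: 1111  = hex F
Output column (row 0 .. row 15) = 1111111111111111
Output column grouped in 4s = 1111 1111 1111 1111 = 0xFFFF
Convert to decimal digit by digit (value = value*16 + digit):
  F -> 15
  15*16 + 15 (F) = 255
  255*16 + 15 (F) = 4095
  4095*16 + 15 (F) = 65535
Decimal = 65535

65535


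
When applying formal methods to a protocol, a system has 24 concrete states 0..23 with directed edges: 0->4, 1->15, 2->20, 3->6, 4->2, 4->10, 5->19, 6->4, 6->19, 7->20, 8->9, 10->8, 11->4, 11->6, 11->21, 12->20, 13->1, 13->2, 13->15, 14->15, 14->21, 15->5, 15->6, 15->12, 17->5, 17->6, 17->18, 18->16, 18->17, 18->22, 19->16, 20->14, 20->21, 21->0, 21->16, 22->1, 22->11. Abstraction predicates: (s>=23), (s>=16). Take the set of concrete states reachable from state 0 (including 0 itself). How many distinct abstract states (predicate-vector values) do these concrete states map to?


BFS from 0:
Concrete reachable: {0, 2, 4, 5, 6, 8, 9, 10, 12, 14, 15, 16, 19, 20, 21}
Abstract via predicates (s>=23), (s>=16):
  (0,0) <- {0, 2, 4, 5, 6, 8, 9, 10, 12, 14, 15}
  (0,1) <- {16, 19, 20, 21}
Distinct abstract states = 2

2


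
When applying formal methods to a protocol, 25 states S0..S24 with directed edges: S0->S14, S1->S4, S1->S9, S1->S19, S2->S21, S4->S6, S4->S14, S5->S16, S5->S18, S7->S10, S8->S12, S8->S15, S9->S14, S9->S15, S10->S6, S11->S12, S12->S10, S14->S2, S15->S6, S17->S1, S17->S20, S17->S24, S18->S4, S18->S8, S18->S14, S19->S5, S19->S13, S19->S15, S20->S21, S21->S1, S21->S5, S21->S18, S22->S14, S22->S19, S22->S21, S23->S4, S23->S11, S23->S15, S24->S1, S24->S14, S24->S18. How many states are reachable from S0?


BFS from S0:
  layer 0: {S0}
  layer 1: {S14}
  layer 2: {S2}
  layer 3: {S21}
  layer 4: {S1, S5, S18}
  layer 5: {S4, S8, S9, S16, S19}
  layer 6: {S6, S12, S13, S15}
  layer 7: {S10}
Reachable set: {S0, S1, S2, S4, S5, S6, S8, S9, S10, S12, S13, S14, S15, S16, S18, S19, S21}
Count = 17

17


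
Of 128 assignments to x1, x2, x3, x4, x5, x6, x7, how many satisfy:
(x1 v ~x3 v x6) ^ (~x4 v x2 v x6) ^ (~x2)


CNF with 3 clauses over 7 vars (128 assignments).
An assignment satisfies CNF iff every clause has >=1 true literal.
Check each row (bits = x1,x2,x3,x4,x5,x6,x7; clause T/F shown):
  row 0 [0000000]: clauses=TTT -> 1
  row 1 [0000001]: clauses=TTT -> 1
  row 2 [0000010]: clauses=TTT -> 1
  row 3 [0000011]: clauses=TTT -> 1
  row 4 [0000100]: clauses=TTT -> 1
  (every remaining row is evaluated the same way; all 128 results are listed next)
Full result column, 8 rows per line (x1,x2,x3,x4 fixed per line; x5,x6,x7 runs 000..111 left to right):
  rows 0-7 [x1,x2,x3,x4=0000]: 11111111  (ones: 8)
  rows 8-15 [x1,x2,x3,x4=0001]: 00110011  (ones: 4)
  rows 16-23 [x1,x2,x3,x4=0010]: 00110011  (ones: 4)
  rows 24-31 [x1,x2,x3,x4=0011]: 00110011  (ones: 4)
  rows 32-39 [x1,x2,x3,x4=0100]: 00000000  (ones: 0)
  rows 40-47 [x1,x2,x3,x4=0101]: 00000000  (ones: 0)
  rows 48-55 [x1,x2,x3,x4=0110]: 00000000  (ones: 0)
  rows 56-63 [x1,x2,x3,x4=0111]: 00000000  (ones: 0)
  rows 64-71 [x1,x2,x3,x4=1000]: 11111111  (ones: 8)
  rows 72-79 [x1,x2,x3,x4=1001]: 00110011  (ones: 4)
  rows 80-87 [x1,x2,x3,x4=1010]: 11111111  (ones: 8)
  rows 88-95 [x1,x2,x3,x4=1011]: 00110011  (ones: 4)
  rows 96-103 [x1,x2,x3,x4=1100]: 00000000  (ones: 0)
  rows 104-111 [x1,x2,x3,x4=1101]: 00000000  (ones: 0)
  rows 112-119 [x1,x2,x3,x4=1110]: 00000000  (ones: 0)
  rows 120-127 [x1,x2,x3,x4=1111]: 00000000  (ones: 0)
Satisfying assignments = 8+4+4+4+0+0+0+0+8+4+8+4+0+0+0+0 = 44

44


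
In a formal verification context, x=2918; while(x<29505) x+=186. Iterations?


Step 1: x goes from 2918 toward 29505 by 186; the body runs while x<29505, so iterations = ceil((bound-start)/step)
Step 2: Distance=26587
Step 3: ceil(26587/186)=143

143


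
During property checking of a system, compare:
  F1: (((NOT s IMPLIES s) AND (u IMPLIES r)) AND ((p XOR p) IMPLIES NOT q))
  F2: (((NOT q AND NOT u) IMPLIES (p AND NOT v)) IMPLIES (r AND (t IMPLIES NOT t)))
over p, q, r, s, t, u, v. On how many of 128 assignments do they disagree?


F1 = (((NOT s IMPLIES s) AND (u IMPLIES r)) AND ((p XOR p) IMPLIES NOT q))
F2 = (((NOT q AND NOT u) IMPLIES (p AND NOT v)) IMPLIES (r AND (t IMPLIES NOT t)))
Evaluate both on each of 128 rows (bits = p,q,r,s,t,u,v):
  row 0 [0000000]: F1=0 F2=1 (differ) -> 1
  row 1 [0000001]: F1=0 F2=1 (differ) -> 1
  row 2 [0000010]: F1=0 F2=0 -> 0
  row 3 [0000011]: F1=0 F2=0 -> 0
  row 4 [0000100]: F1=0 F2=1 (differ) -> 1
  (every remaining row is evaluated the same way; all 128 results are listed next)
Full result column, 8 rows per line (p,q,r,s fixed per line; t,u,v runs 000..111 left to right):
  rows 0-7 [p,q,r,s=0000]: 11001100  (ones: 4)
  rows 8-15 [p,q,r,s=0001]: 00000000  (ones: 0)
  rows 16-23 [p,q,r,s=0010]: 11111100  (ones: 6)
  rows 24-31 [p,q,r,s=0011]: 00000011  (ones: 2)
  rows 32-39 [p,q,r,s=0100]: 00000000  (ones: 0)
  rows 40-47 [p,q,r,s=0101]: 11001100  (ones: 4)
  rows 48-55 [p,q,r,s=0110]: 11110000  (ones: 4)
  rows 56-63 [p,q,r,s=0111]: 00001111  (ones: 4)
  rows 64-71 [p,q,r,s=1000]: 01000100  (ones: 2)
  rows 72-79 [p,q,r,s=1001]: 10001000  (ones: 2)
  rows 80-87 [p,q,r,s=1010]: 11110100  (ones: 5)
  rows 88-95 [p,q,r,s=1011]: 00001011  (ones: 3)
  rows 96-103 [p,q,r,s=1100]: 00000000  (ones: 0)
  rows 104-111 [p,q,r,s=1101]: 11001100  (ones: 4)
  rows 112-119 [p,q,r,s=1110]: 11110000  (ones: 4)
  rows 120-127 [p,q,r,s=1111]: 00001111  (ones: 4)
Disagreements = 4+0+6+2+0+4+4+4+2+2+5+3+0+4+4+4 = 48

48


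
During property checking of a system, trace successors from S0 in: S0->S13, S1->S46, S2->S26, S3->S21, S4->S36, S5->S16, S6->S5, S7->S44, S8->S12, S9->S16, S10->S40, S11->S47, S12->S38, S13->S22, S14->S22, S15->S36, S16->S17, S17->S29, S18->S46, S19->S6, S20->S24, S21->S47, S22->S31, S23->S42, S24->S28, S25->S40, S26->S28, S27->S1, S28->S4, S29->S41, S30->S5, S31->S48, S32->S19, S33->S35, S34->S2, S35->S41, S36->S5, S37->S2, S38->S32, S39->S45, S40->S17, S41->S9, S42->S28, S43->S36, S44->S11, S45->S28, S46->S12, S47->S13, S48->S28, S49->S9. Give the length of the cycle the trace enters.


Trace from S0 until a state repeats:
  S0 -> S13 -> S22 -> S31 -> S48 -> S28 -> S4 -> S36 -> S5 -> S16 -> S17 -> S29 -> S41 -> S9 -> S16
S16 first seen at step 9, revisited at step 14.
Cycle length = 14 - 9 = 5

5


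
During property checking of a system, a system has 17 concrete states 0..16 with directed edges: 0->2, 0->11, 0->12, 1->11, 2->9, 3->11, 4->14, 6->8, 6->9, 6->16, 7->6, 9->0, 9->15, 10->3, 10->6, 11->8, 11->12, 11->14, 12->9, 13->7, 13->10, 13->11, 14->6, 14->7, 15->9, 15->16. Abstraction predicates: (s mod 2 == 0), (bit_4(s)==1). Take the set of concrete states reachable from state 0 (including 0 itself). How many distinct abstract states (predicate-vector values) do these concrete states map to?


BFS from 0:
Concrete reachable: {0, 2, 6, 7, 8, 9, 11, 12, 14, 15, 16}
Abstract via predicates (s mod 2 == 0), (bit_4(s)==1):
  (0,0) <- {7, 9, 11, 15}
  (1,0) <- {0, 2, 6, 8, 12, 14}
  (1,1) <- {16}
Distinct abstract states = 3

3


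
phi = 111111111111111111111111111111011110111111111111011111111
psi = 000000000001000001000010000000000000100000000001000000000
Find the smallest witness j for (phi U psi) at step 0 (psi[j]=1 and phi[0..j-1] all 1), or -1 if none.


(phi U psi) at 0: need smallest j with psi[j]=1 and phi[i]=1 for all i in [0,j).
Scan from step 0:
  step 0: phi=1, psi=0 -> continue
  step 1: phi=1, psi=0 -> continue
  step 2: phi=1, psi=0 -> continue
  step 3: phi=1, psi=0 -> continue
  step 11: psi=1 and phi held for [0,11) -> witness found
Witness step = 11

11


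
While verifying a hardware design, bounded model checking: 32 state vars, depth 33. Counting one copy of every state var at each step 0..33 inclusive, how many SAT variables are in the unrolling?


BMC unrolls to depth k, creating one copy of each state var for steps 0..k.
Step count = 33 + 1 = 34 (steps 0 through 33)
Vars per step = 32
Total = 32 * 34 = 1088

1088


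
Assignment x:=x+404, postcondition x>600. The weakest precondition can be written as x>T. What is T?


Formula: wp(x:=E, P) = P[E/x] (substitute E for x in postcondition)
Step 1: Postcondition: x>600
Step 2: Substitute x+404 for x: x+404>600
Step 3: Solve for x: x > 600-404 = 196

196


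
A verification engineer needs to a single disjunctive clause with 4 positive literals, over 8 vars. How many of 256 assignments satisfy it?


Step 1: Total=2^8=256
Step 2: Unsat when all 4 false: 2^4=16
Step 3: Sat=256-16=240

240


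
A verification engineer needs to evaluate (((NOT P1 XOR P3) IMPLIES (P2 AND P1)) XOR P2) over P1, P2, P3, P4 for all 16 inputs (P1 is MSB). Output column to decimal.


Formula: (((NOT P1 XOR P3) IMPLIES (P2 AND P1)) XOR P2) over P1, P2, P3, P4 (16 rows)
Evaluate each row (bits = P1,P2,P3,P4, MSB first):
  row 0 [0000]: (((NOT 0 XOR 0) IMPLIES (0 AND 0)) XOR 0) -> 0
  row 1 [0001]: (((NOT 0 XOR 0) IMPLIES (0 AND 0)) XOR 0) -> 0
  row 2 [0010]: (((NOT 0 XOR 1) IMPLIES (0 AND 0)) XOR 0) -> 1
  row 3 [0011]: (((NOT 0 XOR 1) IMPLIES (0 AND 0)) XOR 0) -> 1
  row 4 [0100]: (((NOT 0 XOR 0) IMPLIES (1 AND 0)) XOR 1) -> 1
  row 5 [0101]: (((NOT 0 XOR 0) IMPLIES (1 AND 0)) XOR 1) -> 1
  row 6 [0110]: (((NOT 0 XOR 1) IMPLIES (1 AND 0)) XOR 1) -> 0
  row 7 [0111]: (((NOT 0 XOR 1) IMPLIES (1 AND 0)) XOR 1) -> 0
  row 8 [1000]: (((NOT 1 XOR 0) IMPLIES (0 AND 1)) XOR 0) -> 1
  row 9 [1001]: (((NOT 1 XOR 0) IMPLIES (0 AND 1)) XOR 0) -> 1
  row 10 [1010]: (((NOT 1 XOR 1) IMPLIES (0 AND 1)) XOR 0) -> 0
  row 11 [1011]: (((NOT 1 XOR 1) IMPLIES (0 AND 1)) XOR 0) -> 0
  row 12 [1100]: (((NOT 1 XOR 0) IMPLIES (1 AND 1)) XOR 1) -> 0
  row 13 [1101]: (((NOT 1 XOR 0) IMPLIES (1 AND 1)) XOR 1) -> 0
  row 14 [1110]: (((NOT 1 XOR 1) IMPLIES (1 AND 1)) XOR 1) -> 0
  row 15 [1111]: (((NOT 1 XOR 1) IMPLIES (1 AND 1)) XOR 1) -> 0
Full result column, 4 rows per line (P1,P2 fixed per line; P3,P4 runs 00..11 left to right):
  rows 0-3 [P1,P2=00]: 0011  = hex 3
  rows 4-7 [P1,P2=01]: 1100  = hex C
  rows 8-11 [P1,P2=10]: 1100  = hex C
  rows 12-15 [P1,P2=11]: 0000  = hex 0
Output column (row 0 .. row 15) = 0011110011000000
Output column grouped in 4s = 0011 1100 1100 0000 = 0x3CC0
Convert to decimal digit by digit (value = value*16 + digit):
  3 -> 3
  3*16 + 12 (C) = 60
  60*16 + 12 (C) = 972
  972*16 + 0 = 15552
Decimal = 15552

15552
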